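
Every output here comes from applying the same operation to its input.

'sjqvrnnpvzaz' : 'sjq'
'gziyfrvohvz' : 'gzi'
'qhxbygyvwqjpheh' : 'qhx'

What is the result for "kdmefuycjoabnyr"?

kdm

Looking at the pairs, the operation is to keep only the first 3 characters.
Doing the same to "kdmefuycjoabnyr": "kdm".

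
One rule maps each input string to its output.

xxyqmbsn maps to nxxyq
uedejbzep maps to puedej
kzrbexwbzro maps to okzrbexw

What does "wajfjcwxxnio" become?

owajfjcwx

The pattern: move the last character to the front, then delete the last 3 characters.
So "wajfjcwxxnio" becomes "owajfjcwx".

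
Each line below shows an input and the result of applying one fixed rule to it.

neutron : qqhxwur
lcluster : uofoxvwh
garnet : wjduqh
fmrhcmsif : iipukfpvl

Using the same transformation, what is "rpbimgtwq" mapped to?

Each output is the input with this applied: shift every letter 3 places forward in the alphabet (wrapping around), then move the last character to the front.
Applying that to "rpbimgtwq" gives "tuselpjwz".

tuselpjwz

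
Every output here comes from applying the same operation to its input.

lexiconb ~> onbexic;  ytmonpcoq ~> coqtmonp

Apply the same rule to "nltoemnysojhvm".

Each output is the input with this applied: delete the first character, then move the last 3 characters to the front (rotate right by 3).
Starting from "nltoemnysojhvm": after the first operation, "ltoemnysojhvm"; after the second, "hvmltoemnysoj".

hvmltoemnysoj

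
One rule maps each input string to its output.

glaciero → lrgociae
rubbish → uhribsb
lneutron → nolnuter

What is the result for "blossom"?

lmbssoo

The pattern: swap each adjacent pair of characters (1↔2, 3↔4, ...), then take characters alternately from the front and the back (1st, last, 2nd, 2nd-last, ...).
Starting from "blossom": after the first operation, "lbsoosm"; after the second, "lmbssoo".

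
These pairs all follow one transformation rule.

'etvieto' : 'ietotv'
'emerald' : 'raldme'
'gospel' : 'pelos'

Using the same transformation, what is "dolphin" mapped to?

phinol

In each case the input is transformed by: delete the first character, then move the first 2 characters to the end (rotate left by 2).
"dolphin" → "olphin" → "phinol".
(Check on "gospel": → "ospel" → "pelos" ✓)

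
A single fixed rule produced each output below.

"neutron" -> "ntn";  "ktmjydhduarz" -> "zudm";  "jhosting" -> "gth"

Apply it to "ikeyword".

dwk

The transformation: reverse the string, then keep one character in every 3, starting at position 1 (positions 1st, 4th, 7th, ...).
Applying both steps to "ikeyword": "drowyeki", then "dwk".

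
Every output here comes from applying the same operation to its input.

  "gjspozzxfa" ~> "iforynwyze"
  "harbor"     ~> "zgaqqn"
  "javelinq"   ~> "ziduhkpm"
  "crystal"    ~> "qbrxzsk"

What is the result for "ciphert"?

hbgoqds

Each output is the input with this applied: swap each adjacent pair of characters (1↔2, 3↔4, ...), then shift every letter 1 place backward in the alphabet (wrapping around).
On "ciphert": the first step gives "ichpret", and the second then gives "hbgoqds".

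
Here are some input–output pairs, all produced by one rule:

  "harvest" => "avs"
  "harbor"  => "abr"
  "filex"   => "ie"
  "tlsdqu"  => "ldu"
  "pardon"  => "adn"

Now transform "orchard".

rhr

What's happening: keep every other character starting from the second (positions 2nd, 4th, 6th, ...).
For "orchard" the result is "rhr".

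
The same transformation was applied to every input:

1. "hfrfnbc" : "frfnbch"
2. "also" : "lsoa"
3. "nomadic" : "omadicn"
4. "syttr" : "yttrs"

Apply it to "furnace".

urnacef

The rule is to move the first character to the end.
Applying that to "furnace" gives "urnacef".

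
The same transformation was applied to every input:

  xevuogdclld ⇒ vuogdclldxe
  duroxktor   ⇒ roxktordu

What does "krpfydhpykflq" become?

pfydhpykflqkr

What's happening: move the first 2 characters to the end (rotate left by 2).
On "krpfydhpykflq" that produces "pfydhpykflqkr".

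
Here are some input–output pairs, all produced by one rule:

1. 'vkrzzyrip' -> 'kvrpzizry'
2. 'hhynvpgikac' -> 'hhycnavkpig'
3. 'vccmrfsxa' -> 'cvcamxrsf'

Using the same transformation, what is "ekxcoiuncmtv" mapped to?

The transformation: move the first character to the end, then take characters alternately from the front and the back (1st, last, 2nd, 2nd-last, ...).
Working it through for "ekxcoiuncmtv": intermediate "kxcoiuncmtve", final "kexvctomicun".

kexvctomicun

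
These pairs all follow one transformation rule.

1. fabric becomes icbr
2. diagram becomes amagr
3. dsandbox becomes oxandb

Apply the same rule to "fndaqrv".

rvdaq

The transformation: delete the first 2 characters, then move the last 2 characters to the front (rotate right by 2).
"fndaqrv" → "daqrv" → "rvdaq".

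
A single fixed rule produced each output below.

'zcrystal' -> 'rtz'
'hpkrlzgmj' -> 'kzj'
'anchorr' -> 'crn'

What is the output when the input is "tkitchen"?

iht

The rule is to move the first 2 characters to the end (rotate left by 2), then keep one character in every 3, starting at position 1 (positions 1st, 4th, 7th, ...).
For "tkitchen", step one produces "itchentk"; step two turns that into "iht".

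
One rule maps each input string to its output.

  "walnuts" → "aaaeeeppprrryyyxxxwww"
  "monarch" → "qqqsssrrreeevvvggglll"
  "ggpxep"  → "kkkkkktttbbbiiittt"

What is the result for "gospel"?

The transformation: repeat every character 3 times, then shift every letter 4 places forward in the alphabet (wrapping around).
"gospel" → "gggooossspppeeelll" → "kkkssswwwtttiiippp".

kkkssswwwtttiiippp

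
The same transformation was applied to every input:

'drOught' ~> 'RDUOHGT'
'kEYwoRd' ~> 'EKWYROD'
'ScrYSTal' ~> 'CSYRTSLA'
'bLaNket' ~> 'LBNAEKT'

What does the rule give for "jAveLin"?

AJEVILN

The transformation: swap each adjacent pair of characters (1↔2, 3↔4, ...), then convert every letter to uppercase.
Working it through for "jAveLin": intermediate "AjeviLn", final "AJEVILN".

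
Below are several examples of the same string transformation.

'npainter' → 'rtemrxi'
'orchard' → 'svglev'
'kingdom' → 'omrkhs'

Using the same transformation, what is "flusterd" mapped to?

jpywxiv

Each output is the input with this applied: shift every letter 4 places forward in the alphabet (wrapping around), then delete the last character.
Working it through for "flusterd": intermediate "jpywxivh", final "jpywxiv".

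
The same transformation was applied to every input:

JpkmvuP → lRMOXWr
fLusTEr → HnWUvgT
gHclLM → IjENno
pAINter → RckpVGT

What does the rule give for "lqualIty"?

NSWCNkVA

The rule is to shift every letter 2 places forward in the alphabet (wrapping around), then flip the case of every letter.
Applying both steps to "lqualIty": "nswcnKva", then "NSWCNkVA".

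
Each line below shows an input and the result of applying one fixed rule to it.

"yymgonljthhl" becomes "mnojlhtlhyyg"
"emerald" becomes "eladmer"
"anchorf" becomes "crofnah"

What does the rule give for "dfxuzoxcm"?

xozcxmfdu

In each case the input is transformed by: swap each adjacent pair of characters (1↔2, 3↔4, ...), then move the first 3 characters to the end (rotate left by 3).
"dfxuzoxcm" → "xozcxmfdu".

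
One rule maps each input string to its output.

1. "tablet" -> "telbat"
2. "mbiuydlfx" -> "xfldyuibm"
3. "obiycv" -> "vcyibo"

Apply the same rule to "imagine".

Looking at the pairs, the operation is to reverse the string.
So "imagine" becomes "enigami".

enigami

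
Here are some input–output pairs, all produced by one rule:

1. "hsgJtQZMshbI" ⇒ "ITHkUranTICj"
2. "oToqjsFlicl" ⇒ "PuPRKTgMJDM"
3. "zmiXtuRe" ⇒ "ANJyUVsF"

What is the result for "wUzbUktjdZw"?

XvACvLUKEaX

The pattern: shift every letter 1 place forward in the alphabet (wrapping around), then flip the case of every letter.
Starting from "wUzbUktjdZw": after the first operation, "xVacVlukeAx"; after the second, "XvACvLUKEaX".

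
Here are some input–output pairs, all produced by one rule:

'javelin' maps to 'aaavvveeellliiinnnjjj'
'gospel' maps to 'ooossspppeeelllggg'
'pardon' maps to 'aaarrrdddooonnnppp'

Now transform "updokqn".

Each output is the input with this applied: move the first character to the end, then repeat every character 3 times.
For "updokqn", step one produces "pdokqnu"; step two turns that into "pppdddoookkkqqqnnnuuu".
(Check on "pardon": → "ardonp" → "aaarrrdddooonnnppp" ✓)

pppdddoookkkqqqnnnuuu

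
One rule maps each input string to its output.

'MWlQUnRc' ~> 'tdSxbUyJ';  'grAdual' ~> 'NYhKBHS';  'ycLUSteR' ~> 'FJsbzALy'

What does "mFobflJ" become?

TmVIMSq

What's happening: shift every letter 7 places forward in the alphabet (wrapping around), then flip the case of every letter.
Applying both steps to "mFobflJ": "tMvimsQ", then "TmVIMSq".
(Check on "MWlQUnRc": → "TDsXBuYj" → "tdSxbUyJ" ✓)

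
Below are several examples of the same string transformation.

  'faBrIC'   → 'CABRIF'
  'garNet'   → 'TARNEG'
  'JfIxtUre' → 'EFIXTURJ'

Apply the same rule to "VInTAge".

Rule — swap the first and last characters, then convert every letter to uppercase.
So "VInTAge" becomes "EINTAGV".

EINTAGV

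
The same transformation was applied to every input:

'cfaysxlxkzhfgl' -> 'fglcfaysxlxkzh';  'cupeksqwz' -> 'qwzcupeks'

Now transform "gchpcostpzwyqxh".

qxhgchpcostpzwy

Looking at the pairs, the operation is to move the last 3 characters to the front (rotate right by 3).
On "gchpcostpzwyqxh" that produces "qxhgchpcostpzwy".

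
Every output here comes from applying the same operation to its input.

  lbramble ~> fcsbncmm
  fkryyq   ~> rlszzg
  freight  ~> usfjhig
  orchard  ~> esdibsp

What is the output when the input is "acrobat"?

Rule — shift every letter 1 place forward in the alphabet (wrapping around), then swap the first and last characters.
"acrobat" → "udspcbb".

udspcbb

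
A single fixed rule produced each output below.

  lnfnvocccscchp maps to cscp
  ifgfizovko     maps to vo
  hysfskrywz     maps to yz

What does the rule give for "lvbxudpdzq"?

dq

In each case the input is transformed by: keep every other character starting from the second (positions 2nd, 4th, 6th, ...), then delete the first 3 characters.
Applying both steps to "lvbxudpdzq": "vxddq", then "dq".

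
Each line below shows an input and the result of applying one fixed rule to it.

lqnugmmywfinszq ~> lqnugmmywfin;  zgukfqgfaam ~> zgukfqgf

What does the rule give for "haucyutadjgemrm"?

The rule is to delete the last 3 characters.
Applying that to "haucyutadjgemrm" gives "haucyutadjge".

haucyutadjge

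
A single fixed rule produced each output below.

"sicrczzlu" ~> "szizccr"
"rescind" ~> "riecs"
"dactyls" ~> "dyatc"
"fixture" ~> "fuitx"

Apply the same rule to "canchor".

chacn

The transformation: delete the last 2 characters, then take characters alternately from the front and the back (1st, last, 2nd, 2nd-last, ...).
Working it through for "canchor": intermediate "canch", final "chacn".
(Check on "fixture": → "fixtu" → "fuitx" ✓)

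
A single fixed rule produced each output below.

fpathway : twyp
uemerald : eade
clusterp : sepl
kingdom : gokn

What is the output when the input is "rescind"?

Looking at the pairs, the operation is to move the first 3 characters to the end (rotate left by 3), then keep every other character starting from the first (positions 1st, 3rd, 5th, ...).
Starting from "rescind": after the first operation, "cindres"; after the second, "cnrs".
(Check on "fpathway": → "thwayfpa" → "twyp" ✓)

cnrs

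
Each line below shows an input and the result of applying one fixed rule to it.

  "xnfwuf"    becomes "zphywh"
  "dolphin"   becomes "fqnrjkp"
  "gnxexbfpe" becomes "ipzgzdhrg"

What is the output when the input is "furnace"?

hwtpceg

The transformation: shift every letter 2 places forward in the alphabet (wrapping around).
So "furnace" becomes "hwtpceg".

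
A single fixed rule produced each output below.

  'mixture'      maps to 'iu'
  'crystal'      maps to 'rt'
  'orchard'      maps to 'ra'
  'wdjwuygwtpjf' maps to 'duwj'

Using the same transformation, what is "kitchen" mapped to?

ih

The transformation: keep one character in every 3, starting at position 2 (positions 2nd, 5th, 8th, ...).
Applying that to "kitchen" gives "ih".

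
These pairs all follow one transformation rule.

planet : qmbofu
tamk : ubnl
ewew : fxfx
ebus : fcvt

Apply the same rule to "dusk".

evtl

What's happening: shift every letter 1 place forward in the alphabet (wrapping around).
For "dusk" the result is "evtl".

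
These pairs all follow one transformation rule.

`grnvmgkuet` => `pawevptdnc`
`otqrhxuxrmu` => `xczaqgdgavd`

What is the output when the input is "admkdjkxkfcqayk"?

The rule is to shift every letter 9 places forward in the alphabet (wrapping around).
"admkdjkxkfcqayk" → "jmvtmstgtolzjht".

jmvtmstgtolzjht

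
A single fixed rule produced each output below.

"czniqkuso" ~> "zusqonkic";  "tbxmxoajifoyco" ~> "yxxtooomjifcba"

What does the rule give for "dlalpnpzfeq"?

zqppnllfeda

The transformation: sort the characters into reverse alphabetical order.
Applying that to "dlalpnpzfeq" gives "zqppnllfeda".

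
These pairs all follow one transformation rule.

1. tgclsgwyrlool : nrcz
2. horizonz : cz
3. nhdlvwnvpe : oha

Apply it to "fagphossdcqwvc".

What's happening: keep one character in every 3, starting at position 3 (positions 3rd, 6th, 9th, ...), then shift every letter 11 places forward in the alphabet (wrapping around).
For "fagphossdcqwvc", step one produces "godw"; step two turns that into "rzoh".

rzoh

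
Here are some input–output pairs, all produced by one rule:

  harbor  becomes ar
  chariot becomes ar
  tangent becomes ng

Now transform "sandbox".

What's happening: move the last 3 characters to the front (rotate right by 3), then keep only the last 2 characters.
"sandbox" → "boxsand" → "nd".
(Check on "harbor": → "borhar" → "ar" ✓)

nd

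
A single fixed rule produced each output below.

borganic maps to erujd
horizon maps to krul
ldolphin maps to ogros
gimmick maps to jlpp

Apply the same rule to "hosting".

krvw

In each case the input is transformed by: delete the last 3 characters, then shift every letter 3 places forward in the alphabet (wrapping around).
So "hosting" becomes "krvw".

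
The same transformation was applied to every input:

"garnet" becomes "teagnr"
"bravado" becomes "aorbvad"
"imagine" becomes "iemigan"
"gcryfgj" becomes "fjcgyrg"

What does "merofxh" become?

fhemorx

The rule is to swap each adjacent pair of characters (1↔2, 3↔4, ...), then move the last 2 characters to the front (rotate right by 2).
Doing the same to "merofxh": "fhemorx".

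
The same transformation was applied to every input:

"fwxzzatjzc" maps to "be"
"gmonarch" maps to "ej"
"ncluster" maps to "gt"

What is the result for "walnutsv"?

In each case the input is transformed by: shift every letter 2 places forward in the alphabet (wrapping around), then keep only the last 2 characters.
On "walnutsv" that produces "ux".

ux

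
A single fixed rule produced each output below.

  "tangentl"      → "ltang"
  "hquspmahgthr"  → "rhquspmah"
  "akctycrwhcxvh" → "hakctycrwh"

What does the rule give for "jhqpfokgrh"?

Each output is the input with this applied: move the last character to the front, then delete the last 3 characters.
"jhqpfokgrh" → "hjhqpfokgr" → "hjhqpfo".
(Check on "tangentl": → "ltangent" → "ltang" ✓)

hjhqpfo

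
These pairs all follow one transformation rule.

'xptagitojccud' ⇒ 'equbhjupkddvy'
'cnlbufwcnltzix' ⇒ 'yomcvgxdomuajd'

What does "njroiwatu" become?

In each case the input is transformed by: shift every letter 1 place forward in the alphabet (wrapping around), then swap the first and last characters.
On "njroiwatu": the first step gives "okspjxbuv", and the second then gives "vkspjxbuo".

vkspjxbuo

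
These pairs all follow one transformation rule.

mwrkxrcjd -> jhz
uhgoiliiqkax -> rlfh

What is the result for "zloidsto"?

What's happening: shift every letter 3 places backward in the alphabet (wrapping around), then keep one character in every 3, starting at position 1 (positions 1st, 4th, 7th, ...).
On "zloidsto": the first step gives "wilfapql", and the second then gives "wfq".

wfq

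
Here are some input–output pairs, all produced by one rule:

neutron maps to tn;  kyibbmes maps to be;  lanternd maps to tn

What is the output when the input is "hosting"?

tg

Each output is the input with this applied: keep one character in every 3, starting at position 1 (positions 1st, 4th, 7th, ...), then delete the first character.
For "hosting" the result is "tg".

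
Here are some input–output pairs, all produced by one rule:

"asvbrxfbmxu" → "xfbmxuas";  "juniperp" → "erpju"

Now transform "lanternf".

Rule — move the first 2 characters to the end (rotate left by 2), then delete the first 3 characters.
"lanternf" → "nternfla" → "rnfla".

rnfla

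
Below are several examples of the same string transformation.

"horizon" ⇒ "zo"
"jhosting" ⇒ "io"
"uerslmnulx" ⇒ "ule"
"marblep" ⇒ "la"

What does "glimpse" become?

pl

Rule — reverse the string, then keep one character in every 3, starting at position 3 (positions 3rd, 6th, 9th, ...).
Applying both steps to "glimpse": "espmilg", then "pl".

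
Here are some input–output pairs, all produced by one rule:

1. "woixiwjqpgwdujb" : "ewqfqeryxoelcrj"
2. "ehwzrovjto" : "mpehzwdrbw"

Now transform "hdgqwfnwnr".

Looking at the pairs, the operation is to shift every letter 8 places forward in the alphabet (wrapping around).
Applying that to "hdgqwfnwnr" gives "ployenvevz".

ployenvevz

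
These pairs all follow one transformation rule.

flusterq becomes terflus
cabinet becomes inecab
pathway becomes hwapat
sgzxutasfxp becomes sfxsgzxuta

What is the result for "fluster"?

Rule — delete the last character, then move the last 3 characters to the front (rotate right by 3).
Applying that to "fluster" gives "steflu".
(Check on "sgzxutasfxp": → "sgzxutasfx" → "sfxsgzxuta" ✓)

steflu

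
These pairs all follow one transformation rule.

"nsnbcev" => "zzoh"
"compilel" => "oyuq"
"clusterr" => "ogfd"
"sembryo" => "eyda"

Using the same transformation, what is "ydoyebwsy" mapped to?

Looking at the pairs, the operation is to keep every other character starting from the first (positions 1st, 3rd, 5th, ...), then shift every letter 12 places forward in the alphabet (wrapping around).
For "ydoyebwsy", step one produces "yoewy"; step two turns that into "kaqik".

kaqik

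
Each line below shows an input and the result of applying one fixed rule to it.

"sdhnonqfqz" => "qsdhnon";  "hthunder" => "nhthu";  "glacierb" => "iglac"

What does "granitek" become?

igran

The rule is to delete the last 3 characters, then move the last character to the front.
"granitek" → "grani" → "igran".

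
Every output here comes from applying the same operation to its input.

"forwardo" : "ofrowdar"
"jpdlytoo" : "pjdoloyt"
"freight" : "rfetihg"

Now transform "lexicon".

elxnioc

In each case the input is transformed by: move the first character to the end, then take characters alternately from the front and the back (1st, last, 2nd, 2nd-last, ...).
For "lexicon", step one produces "exiconl"; step two turns that into "elxnioc".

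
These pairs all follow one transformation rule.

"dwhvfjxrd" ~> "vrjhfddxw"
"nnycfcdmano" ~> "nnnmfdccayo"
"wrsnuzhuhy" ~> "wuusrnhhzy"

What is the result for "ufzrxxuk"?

xuurkfzx

In each case the input is transformed by: sort the characters into reverse alphabetical order, then move the first 2 characters to the end (rotate left by 2).
Starting from "ufzrxxuk": after the first operation, "zxxuurkf"; after the second, "xuurkfzx".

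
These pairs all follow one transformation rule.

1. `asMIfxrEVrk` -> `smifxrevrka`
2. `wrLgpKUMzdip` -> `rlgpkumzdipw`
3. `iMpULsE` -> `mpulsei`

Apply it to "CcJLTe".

What's happening: move the first character to the end, then convert every letter to lowercase.
Starting from "CcJLTe": after the first operation, "cJLTeC"; after the second, "cjltec".

cjltec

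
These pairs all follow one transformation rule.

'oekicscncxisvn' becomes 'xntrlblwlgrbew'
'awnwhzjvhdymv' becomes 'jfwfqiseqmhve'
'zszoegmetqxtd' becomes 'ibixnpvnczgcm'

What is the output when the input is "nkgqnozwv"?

The transformation: shift every letter 9 places forward in the alphabet (wrapping around).
"nkgqnozwv" → "wtpzwxife".

wtpzwxife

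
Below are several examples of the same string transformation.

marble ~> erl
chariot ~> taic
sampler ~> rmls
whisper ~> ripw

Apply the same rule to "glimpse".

eipg

Each output is the input with this applied: swap the first and last characters, then keep every other character starting from the first (positions 1st, 3rd, 5th, ...).
"glimpse" → "eipg".
(Check on "chariot": → "tharioc" → "taic" ✓)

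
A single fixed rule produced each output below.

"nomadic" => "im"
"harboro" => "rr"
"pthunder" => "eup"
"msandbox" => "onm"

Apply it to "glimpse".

si

The transformation: reverse the string, then keep one character in every 3, starting at position 2 (positions 2nd, 5th, 8th, ...).
Working it through for "glimpse": intermediate "espmilg", final "si".
(Check on "harboro": → "orobrah" → "rr" ✓)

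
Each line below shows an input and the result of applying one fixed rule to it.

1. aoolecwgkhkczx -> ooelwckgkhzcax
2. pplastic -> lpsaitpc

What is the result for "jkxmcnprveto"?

The pattern: move the first character to the end, then swap each adjacent pair of characters (1↔2, 3↔4, ...).
Working it through for "jkxmcnprveto": intermediate "kxmcnprvetoj", final "xkcmpnvrtejo".

xkcmpnvrtejo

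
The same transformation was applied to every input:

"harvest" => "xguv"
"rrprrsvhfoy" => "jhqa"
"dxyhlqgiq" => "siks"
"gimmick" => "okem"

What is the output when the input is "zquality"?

Each output is the input with this applied: shift every letter 2 places forward in the alphabet (wrapping around), then keep only the last 4 characters.
"zquality" → "nkva".

nkva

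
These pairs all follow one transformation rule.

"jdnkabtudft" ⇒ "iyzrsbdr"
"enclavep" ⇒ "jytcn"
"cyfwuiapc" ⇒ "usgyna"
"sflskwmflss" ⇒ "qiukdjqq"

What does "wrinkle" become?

Rule — shift every letter 2 places backward in the alphabet (wrapping around), then delete the first 3 characters.
For "wrinkle", step one produces "upglijc"; step two turns that into "lijc".

lijc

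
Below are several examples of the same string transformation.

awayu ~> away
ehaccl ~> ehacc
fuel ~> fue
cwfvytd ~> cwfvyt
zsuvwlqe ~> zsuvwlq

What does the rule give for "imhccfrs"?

The pattern: delete the last character.
For "imhccfrs" the result is "imhccfr".

imhccfr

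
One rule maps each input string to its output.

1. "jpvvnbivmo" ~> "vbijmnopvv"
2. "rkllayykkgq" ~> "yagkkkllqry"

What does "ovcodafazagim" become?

zaaacdfgimoov

The transformation: sort the characters into alphabetical order, then move the last character to the front.
So "ovcodafazagim" becomes "zaaacdfgimoov".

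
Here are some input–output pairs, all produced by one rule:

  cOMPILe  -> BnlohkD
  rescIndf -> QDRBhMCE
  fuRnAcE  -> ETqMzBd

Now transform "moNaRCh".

LNmZqbG

Looking at the pairs, the operation is to shift every letter 1 place backward in the alphabet (wrapping around), then flip the case of every letter.
On "moNaRCh" that produces "LNmZqbG".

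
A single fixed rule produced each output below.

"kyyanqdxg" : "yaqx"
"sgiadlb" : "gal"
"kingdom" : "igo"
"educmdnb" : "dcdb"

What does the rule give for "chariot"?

The transformation: keep every other character starting from the second (positions 2nd, 4th, 6th, ...).
On "chariot" that produces "hro".

hro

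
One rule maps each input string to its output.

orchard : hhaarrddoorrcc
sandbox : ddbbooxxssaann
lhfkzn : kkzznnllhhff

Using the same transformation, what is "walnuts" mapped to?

nnuuttsswwaall

What's happening: move the first 3 characters to the end (rotate left by 3), then double every character.
Applying that to "walnuts" gives "nnuuttsswwaall".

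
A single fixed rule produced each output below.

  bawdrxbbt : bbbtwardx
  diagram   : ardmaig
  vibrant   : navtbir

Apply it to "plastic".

itpcals

Rule — move the last 3 characters to the front (rotate right by 3), then swap each adjacent pair of characters (1↔2, 3↔4, ...).
Starting from "plastic": after the first operation, "ticplas"; after the second, "itpcals".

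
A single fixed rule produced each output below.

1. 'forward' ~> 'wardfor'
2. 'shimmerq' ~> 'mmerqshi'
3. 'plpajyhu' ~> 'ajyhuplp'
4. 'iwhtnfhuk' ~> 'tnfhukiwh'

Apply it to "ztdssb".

ssbztd

Looking at the pairs, the operation is to move the first 3 characters to the end (rotate left by 3).
On "ztdssb" that produces "ssbztd".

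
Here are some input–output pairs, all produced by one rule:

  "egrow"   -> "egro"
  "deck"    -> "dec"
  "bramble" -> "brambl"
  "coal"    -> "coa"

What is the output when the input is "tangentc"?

tangent

Looking at the pairs, the operation is to delete the last character.
For "tangentc" the result is "tangent".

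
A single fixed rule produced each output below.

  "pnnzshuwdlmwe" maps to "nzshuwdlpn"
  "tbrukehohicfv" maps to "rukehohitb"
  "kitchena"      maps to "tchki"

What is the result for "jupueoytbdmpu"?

What's happening: delete the last 3 characters, then move the first 2 characters to the end (rotate left by 2).
Working it through for "jupueoytbdmpu": intermediate "jupueoytbd", final "pueoytbdju".
(Check on "kitchena": → "kitch" → "tchki" ✓)

pueoytbdju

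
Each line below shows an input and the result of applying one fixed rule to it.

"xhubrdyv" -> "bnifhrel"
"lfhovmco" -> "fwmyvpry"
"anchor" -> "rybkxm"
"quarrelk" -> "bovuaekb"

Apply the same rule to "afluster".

cdobkpve

The transformation: swap the front and back halves of the string, then shift every letter 10 places forward in the alphabet (wrapping around).
On "afluster" that produces "cdobkpve".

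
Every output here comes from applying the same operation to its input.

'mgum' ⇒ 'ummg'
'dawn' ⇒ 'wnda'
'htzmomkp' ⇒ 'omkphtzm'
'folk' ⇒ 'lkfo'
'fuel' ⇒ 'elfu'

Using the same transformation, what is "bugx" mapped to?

gxbu

Rule — swap the front and back halves of the string.
"bugx" → "gxbu".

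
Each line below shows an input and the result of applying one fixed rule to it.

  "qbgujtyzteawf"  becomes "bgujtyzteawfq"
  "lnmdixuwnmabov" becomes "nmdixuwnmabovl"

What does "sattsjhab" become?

attsjhabs

The transformation: move the first character to the end.
"sattsjhab" → "attsjhabs".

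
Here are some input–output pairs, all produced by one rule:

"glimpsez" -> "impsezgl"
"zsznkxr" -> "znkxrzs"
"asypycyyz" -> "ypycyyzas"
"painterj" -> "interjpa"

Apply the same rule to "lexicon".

Each output is the input with this applied: move the first 2 characters to the end (rotate left by 2).
Doing the same to "lexicon": "xiconle".

xiconle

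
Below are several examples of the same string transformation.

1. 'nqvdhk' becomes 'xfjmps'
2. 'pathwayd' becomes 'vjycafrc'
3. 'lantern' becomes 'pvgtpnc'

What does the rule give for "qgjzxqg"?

Each output is the input with this applied: shift every letter 2 places forward in the alphabet (wrapping around), then move the first 2 characters to the end (rotate left by 2).
Working it through for "qgjzxqg": intermediate "silbzsi", final "lbzsisi".

lbzsisi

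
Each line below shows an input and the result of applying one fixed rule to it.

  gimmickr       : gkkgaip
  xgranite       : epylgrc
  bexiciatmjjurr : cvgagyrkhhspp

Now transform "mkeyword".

icwumpb

The pattern: delete the first character, then shift every letter 2 places backward in the alphabet (wrapping around).
For "mkeyword", step one produces "keyword"; step two turns that into "icwumpb".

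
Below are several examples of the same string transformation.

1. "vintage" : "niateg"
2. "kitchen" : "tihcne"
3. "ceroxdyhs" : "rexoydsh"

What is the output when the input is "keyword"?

Each output is the input with this applied: delete the first character, then swap each adjacent pair of characters (1↔2, 3↔4, ...).
On "keyword": the first step gives "eyword", and the second then gives "yeowdr".

yeowdr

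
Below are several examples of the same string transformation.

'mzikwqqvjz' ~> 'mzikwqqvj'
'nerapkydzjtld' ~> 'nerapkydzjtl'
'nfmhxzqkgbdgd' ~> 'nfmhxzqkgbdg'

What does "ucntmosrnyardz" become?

The rule is to delete the last character.
Doing the same to "ucntmosrnyardz": "ucntmosrnyard".

ucntmosrnyard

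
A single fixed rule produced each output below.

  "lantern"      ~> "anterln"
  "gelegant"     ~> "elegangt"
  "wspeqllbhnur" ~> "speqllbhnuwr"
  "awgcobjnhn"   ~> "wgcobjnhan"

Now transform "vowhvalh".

owhvalvh

Each output is the input with this applied: swap the first and last characters, then move the first character to the end.
On "vowhvalh": the first step gives "howhvalv", and the second then gives "owhvalvh".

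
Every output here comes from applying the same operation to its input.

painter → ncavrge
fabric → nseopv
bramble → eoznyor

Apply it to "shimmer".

The pattern: shift every letter 13 places forward in the alphabet (wrapping around) — i.e. ROT13, then swap each adjacent pair of characters (1↔2, 3↔4, ...).
Applying both steps to "shimmer": "fuvzzre", then "ufzvrze".

ufzvrze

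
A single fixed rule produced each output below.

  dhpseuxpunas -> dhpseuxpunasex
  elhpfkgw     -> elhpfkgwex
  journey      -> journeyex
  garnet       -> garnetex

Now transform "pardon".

Looking at the pairs, the operation is to append "ex".
Applying that to "pardon" gives "pardonex".

pardonex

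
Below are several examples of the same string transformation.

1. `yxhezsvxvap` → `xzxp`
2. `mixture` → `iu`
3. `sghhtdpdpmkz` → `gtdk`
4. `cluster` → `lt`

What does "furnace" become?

Rule — keep one character in every 3, starting at position 2 (positions 2nd, 5th, 8th, ...).
So "furnace" becomes "ua".

ua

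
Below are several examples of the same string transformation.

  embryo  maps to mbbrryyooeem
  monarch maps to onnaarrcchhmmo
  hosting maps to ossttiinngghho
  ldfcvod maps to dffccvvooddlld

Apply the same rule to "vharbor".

Rule — double every character, then move the first 3 characters to the end (rotate left by 3).
For "vharbor", step one produces "vvhhaarrbboorr"; step two turns that into "haarrbboorrvvh".

haarrbboorrvvh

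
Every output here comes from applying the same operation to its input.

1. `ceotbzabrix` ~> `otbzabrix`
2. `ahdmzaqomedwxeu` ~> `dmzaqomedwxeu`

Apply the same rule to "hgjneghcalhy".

jneghcalhy

Looking at the pairs, the operation is to delete the first 2 characters.
Doing the same to "hgjneghcalhy": "jneghcalhy".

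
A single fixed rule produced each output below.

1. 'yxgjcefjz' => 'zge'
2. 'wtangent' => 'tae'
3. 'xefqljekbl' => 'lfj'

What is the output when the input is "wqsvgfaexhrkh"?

Rule — move the last 2 characters to the front (rotate right by 2), then keep one character in every 3, starting at position 2 (positions 2nd, 5th, 8th, ...).
On "wqsvgfaexhrkh": the first step gives "khwqsvgfaexhr", and the second then gives "hsfx".

hsfx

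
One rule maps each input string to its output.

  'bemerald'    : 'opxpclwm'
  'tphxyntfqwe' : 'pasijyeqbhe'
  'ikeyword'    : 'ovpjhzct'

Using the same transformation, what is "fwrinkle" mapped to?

What's happening: shift every letter 11 places forward in the alphabet (wrapping around), then swap the first and last characters.
On "fwrinkle" that produces "phctyvwq".

phctyvwq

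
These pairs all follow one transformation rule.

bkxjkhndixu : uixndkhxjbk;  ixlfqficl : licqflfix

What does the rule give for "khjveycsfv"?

fvcseyjvkh

Each output is the input with this applied: swap each adjacent pair of characters (1↔2, 3↔4, ...), then reverse the string.
Working it through for "khjveycsfv": intermediate "hkvjyescvf", final "fvcseyjvkh".
(Check on "bkxjkhndixu": → "kbjxhkdnxiu" → "uixndkhxjbk" ✓)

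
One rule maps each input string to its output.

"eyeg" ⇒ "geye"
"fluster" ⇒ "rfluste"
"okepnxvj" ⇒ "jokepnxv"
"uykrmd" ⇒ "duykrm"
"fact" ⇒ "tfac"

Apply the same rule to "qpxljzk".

kqpxljz

Rule — move the last character to the front.
"qpxljzk" → "kqpxljz".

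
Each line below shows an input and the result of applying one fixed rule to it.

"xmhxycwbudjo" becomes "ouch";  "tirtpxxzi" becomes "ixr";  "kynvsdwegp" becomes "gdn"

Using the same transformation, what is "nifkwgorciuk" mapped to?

kcgf

The transformation: keep one character in every 3, starting at position 3 (positions 3rd, 6th, 9th, ...), then reverse the string.
Applying both steps to "nifkwgorciuk": "fgck", then "kcgf".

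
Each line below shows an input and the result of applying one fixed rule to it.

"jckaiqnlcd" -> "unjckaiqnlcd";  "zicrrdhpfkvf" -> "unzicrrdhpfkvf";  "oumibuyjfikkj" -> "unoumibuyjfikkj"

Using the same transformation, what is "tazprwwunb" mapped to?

untazprwwunb

The transformation: prepend "un".
On "tazprwwunb" that produces "untazprwwunb".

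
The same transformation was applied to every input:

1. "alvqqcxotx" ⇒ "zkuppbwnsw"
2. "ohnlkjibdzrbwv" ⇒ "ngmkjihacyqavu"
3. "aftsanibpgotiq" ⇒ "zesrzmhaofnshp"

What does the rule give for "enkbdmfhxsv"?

Each output is the input with this applied: shift every letter 1 place backward in the alphabet (wrapping around).
On "enkbdmfhxsv" that produces "dmjaclegwru".

dmjaclegwru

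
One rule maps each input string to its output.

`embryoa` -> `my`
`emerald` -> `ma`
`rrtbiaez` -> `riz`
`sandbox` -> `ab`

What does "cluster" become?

Each output is the input with this applied: keep one character in every 3, starting at position 2 (positions 2nd, 5th, 8th, ...).
"cluster" → "lt".

lt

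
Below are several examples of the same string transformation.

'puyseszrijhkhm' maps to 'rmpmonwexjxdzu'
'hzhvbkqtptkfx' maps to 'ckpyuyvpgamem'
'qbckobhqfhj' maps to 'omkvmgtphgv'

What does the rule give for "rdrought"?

What's happening: shift every letter 5 places forward in the alphabet (wrapping around), then reverse the string.
Working it through for "rdrought": intermediate "wiwtzlmy", final "ymlztwiw".

ymlztwiw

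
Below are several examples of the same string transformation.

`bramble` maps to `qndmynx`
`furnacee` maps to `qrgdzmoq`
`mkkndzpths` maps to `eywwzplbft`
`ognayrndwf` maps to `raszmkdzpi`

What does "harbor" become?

dtmdna

In each case the input is transformed by: shift every letter 12 places forward in the alphabet (wrapping around), then move the last character to the front.
On "harbor" that produces "dtmdna".
(Check on "ognayrndwf": → "aszmkdzpir" → "raszmkdzpi" ✓)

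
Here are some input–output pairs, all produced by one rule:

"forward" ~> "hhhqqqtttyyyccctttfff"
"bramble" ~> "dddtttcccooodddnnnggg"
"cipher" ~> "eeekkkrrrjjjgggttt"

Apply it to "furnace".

In each case the input is transformed by: shift every letter 2 places forward in the alphabet (wrapping around), then repeat every character 3 times.
Working it through for "furnace": intermediate "hwtpceg", final "hhhwwwtttpppccceeeggg".

hhhwwwtttpppccceeeggg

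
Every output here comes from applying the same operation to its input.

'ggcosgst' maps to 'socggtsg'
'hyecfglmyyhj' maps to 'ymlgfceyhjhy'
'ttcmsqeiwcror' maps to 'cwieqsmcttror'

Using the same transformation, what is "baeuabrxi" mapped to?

baueabixr

What's happening: reverse the string, then move the first 3 characters to the end (rotate left by 3).
Applying both steps to "baeuabrxi": "ixrbaueab", then "baueabixr".
(Check on "ggcosgst": → "tsgsocgg" → "socggtsg" ✓)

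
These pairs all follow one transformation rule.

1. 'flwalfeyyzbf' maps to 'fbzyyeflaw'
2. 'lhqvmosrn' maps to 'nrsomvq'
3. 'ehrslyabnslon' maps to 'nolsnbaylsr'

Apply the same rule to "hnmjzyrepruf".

furperyzjm

The pattern: reverse the string, then delete the last 2 characters.
Starting from "hnmjzyrepruf": after the first operation, "furperyzjmnh"; after the second, "furperyzjm".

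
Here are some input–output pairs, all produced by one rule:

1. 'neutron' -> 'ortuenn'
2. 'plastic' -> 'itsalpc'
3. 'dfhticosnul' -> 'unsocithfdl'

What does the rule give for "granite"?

tinarge

Rule — reverse the string, then move the first character to the end.
On "granite": the first step gives "etinarg", and the second then gives "tinarge".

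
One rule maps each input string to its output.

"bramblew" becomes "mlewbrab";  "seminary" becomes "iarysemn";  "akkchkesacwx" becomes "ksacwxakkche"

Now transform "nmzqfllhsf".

Each output is the input with this applied: swap the front and back halves of the string, then swap the first and last characters.
On "nmzqfllhsf" that produces "flhsfnmzql".

flhsfnmzql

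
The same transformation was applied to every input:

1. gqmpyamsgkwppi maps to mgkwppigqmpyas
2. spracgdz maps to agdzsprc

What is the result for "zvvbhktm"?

bktmzvvh

Looking at the pairs, the operation is to swap the front and back halves of the string, then swap the first and last characters.
For "zvvbhktm", step one produces "hktmzvvb"; step two turns that into "bktmzvvh".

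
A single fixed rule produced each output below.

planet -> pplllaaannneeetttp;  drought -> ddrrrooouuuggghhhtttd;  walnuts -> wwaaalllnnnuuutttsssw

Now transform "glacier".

Each output is the input with this applied: repeat every character 3 times, then move the first character to the end.
On "glacier": the first step gives "ggglllaaaccciiieeerrr", and the second then gives "gglllaaaccciiieeerrrg".

gglllaaaccciiieeerrrg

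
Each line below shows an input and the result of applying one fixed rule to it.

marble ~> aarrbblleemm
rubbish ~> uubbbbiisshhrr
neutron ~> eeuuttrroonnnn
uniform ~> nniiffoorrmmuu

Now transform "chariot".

hhaarriioottcc

The rule is to move the first character to the end, then double every character.
"chariot" → "hariotc" → "hhaarriioottcc".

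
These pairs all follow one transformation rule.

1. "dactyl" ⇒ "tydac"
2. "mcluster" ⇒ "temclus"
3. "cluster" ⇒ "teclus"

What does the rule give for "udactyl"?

tyudac

The pattern: delete the last character, then move the last 2 characters to the front (rotate right by 2).
Starting from "udactyl": after the first operation, "udacty"; after the second, "tyudac".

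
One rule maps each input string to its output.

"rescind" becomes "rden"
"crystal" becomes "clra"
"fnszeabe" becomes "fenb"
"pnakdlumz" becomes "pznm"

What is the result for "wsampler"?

Rule — take characters alternately from the front and the back (1st, last, 2nd, 2nd-last, ...), then keep only the first 4 characters.
Starting from "wsampler": after the first operation, "wrsealmp"; after the second, "wrse".

wrse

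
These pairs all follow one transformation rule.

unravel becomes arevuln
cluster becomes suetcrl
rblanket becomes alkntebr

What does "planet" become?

In each case the input is transformed by: move the first 2 characters to the end (rotate left by 2), then swap each adjacent pair of characters (1↔2, 3↔4, ...).
For "planet", step one produces "anetpl"; step two turns that into "natelp".

natelp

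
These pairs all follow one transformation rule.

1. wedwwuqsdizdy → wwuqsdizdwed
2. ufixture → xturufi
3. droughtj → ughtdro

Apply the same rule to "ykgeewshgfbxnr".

Rule — delete the last character, then move the first 3 characters to the end (rotate left by 3).
Starting from "ykgeewshgfbxnr": after the first operation, "ykgeewshgfbxn"; after the second, "eewshgfbxnykg".

eewshgfbxnykg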